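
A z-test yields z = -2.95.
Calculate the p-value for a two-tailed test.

Answer: p-value ≈ 0.0032

Derivation:
For z = -2.95:
p = 2×P(Z > |-2.95|) = 2×(1 - Φ(2.95)) = 0.0032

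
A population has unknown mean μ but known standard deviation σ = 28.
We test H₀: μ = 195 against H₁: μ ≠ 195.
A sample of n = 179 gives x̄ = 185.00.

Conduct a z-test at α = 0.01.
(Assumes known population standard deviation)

Answer: z = -4.7783, reject H₀

Derivation:
Standard error: SE = σ/√n = 28/√179 = 2.0928
z-statistic: z = (x̄ - μ₀)/SE = (185.00 - 195)/2.0928 = -4.7783
Critical value: ±2.576
p-value < 0.0001
Decision: reject H₀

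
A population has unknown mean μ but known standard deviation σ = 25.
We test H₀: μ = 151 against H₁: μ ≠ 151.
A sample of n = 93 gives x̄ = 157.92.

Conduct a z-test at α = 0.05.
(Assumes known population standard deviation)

Answer: z = 2.6693, reject H₀

Derivation:
Standard error: SE = σ/√n = 25/√93 = 2.5924
z-statistic: z = (x̄ - μ₀)/SE = (157.92 - 151)/2.5924 = 2.6693
Critical value: ±1.960
p-value = 0.0076
Decision: reject H₀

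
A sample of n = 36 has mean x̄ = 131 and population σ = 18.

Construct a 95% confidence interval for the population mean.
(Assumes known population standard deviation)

Answer: (125.1200, 136.8800)

Derivation:
Confidence level: 95%, α = 0.05
z_0.025 = 1.960
SE = σ/√n = 18/√36 = 3.0000
Margin of error = 1.960 × 3.0000 = 5.8800
CI: x̄ ± margin = 131 ± 5.8800
CI: (125.1200, 136.8800)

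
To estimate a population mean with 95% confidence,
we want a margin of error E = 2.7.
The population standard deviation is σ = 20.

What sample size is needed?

z_0.025 = 1.960
n = (z×σ/E)² = (1.960×20/2.7)²
n = 210.7874
Round up: n = 211

Answer: n = 211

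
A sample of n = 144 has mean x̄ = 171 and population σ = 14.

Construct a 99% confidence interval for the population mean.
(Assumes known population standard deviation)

Answer: (167.9946, 174.0054)

Derivation:
Confidence level: 99%, α = 0.01
z_0.005 = 2.576
SE = σ/√n = 14/√144 = 1.1667
Margin of error = 2.576 × 1.1667 = 3.0054
CI: x̄ ± margin = 171 ± 3.0054
CI: (167.9946, 174.0054)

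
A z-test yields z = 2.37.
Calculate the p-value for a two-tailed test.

Answer: p-value ≈ 0.0178

Derivation:
For z = 2.37:
p = 2×P(Z > |2.37|) = 2×(1 - Φ(2.37)) = 0.0178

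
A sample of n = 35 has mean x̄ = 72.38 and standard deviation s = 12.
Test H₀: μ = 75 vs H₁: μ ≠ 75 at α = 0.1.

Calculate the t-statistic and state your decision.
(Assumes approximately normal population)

df = n - 1 = 34
SE = s/√n = 12/√35 = 2.0284
t = (x̄ - μ₀)/SE = (72.38 - 75)/2.0284 = -1.2917
Critical value: t_{0.05,34} = ±1.691
p-value ≈ 0.2052
Decision: fail to reject H₀

Answer: t = -1.2917, fail to reject H₀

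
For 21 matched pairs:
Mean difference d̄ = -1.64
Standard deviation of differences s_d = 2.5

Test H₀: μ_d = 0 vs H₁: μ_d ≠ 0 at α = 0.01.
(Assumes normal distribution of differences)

Answer: t = -3.0064, reject H₀

Derivation:
df = n - 1 = 20
SE = s_d/√n = 2.5/√21 = 0.5455
t = d̄/SE = -1.64/0.5455 = -3.0064
Critical value: t_{0.005,20} = ±2.845
p-value ≈ 0.0070
Decision: reject H₀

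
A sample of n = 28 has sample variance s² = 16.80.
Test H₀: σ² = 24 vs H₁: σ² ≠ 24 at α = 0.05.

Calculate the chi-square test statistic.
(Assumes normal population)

df = n - 1 = 27
χ² = (n-1)s²/σ₀² = 27×16.80/24 = 18.9000
Critical values: χ²_{0.975,27} = 14.573, χ²_{0.025,27} = 43.195
Rejection region: χ² < 14.573 or χ² > 43.195
Decision: fail to reject H₀

Answer: χ² = 18.9000, fail to reject H₀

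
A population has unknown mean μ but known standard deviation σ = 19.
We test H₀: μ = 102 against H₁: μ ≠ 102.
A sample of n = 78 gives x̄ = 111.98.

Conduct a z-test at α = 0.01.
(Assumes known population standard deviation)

Answer: z = 4.6391, reject H₀

Derivation:
Standard error: SE = σ/√n = 19/√78 = 2.1513
z-statistic: z = (x̄ - μ₀)/SE = (111.98 - 102)/2.1513 = 4.6391
Critical value: ±2.576
p-value < 0.0001
Decision: reject H₀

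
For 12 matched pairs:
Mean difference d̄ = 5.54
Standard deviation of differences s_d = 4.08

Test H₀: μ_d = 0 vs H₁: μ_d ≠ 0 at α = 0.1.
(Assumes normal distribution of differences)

Answer: t = 4.7037, reject H₀

Derivation:
df = n - 1 = 11
SE = s_d/√n = 4.08/√12 = 1.1778
t = d̄/SE = 5.54/1.1778 = 4.7037
Critical value: t_{0.05,11} = ±1.796
p-value ≈ 0.0006
Decision: reject H₀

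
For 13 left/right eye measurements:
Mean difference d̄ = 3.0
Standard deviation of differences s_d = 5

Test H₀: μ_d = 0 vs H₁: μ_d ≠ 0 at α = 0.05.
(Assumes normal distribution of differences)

df = n - 1 = 12
SE = s_d/√n = 5/√13 = 1.3868
t = d̄/SE = 3.0/1.3868 = 2.1633
Critical value: t_{0.025,12} = ±2.179
p-value ≈ 0.0514
Decision: fail to reject H₀

Answer: t = 2.1633, fail to reject H₀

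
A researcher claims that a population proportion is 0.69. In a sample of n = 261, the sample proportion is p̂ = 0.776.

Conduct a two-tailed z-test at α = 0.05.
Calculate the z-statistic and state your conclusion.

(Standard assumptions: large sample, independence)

H₀: p = 0.69, H₁: p ≠ 0.69
Standard error: SE = √(p₀(1-p₀)/n) = √(0.69×0.31/261) = 0.028628
z-statistic: z = (p̂ - p₀)/SE = (0.776 - 0.69)/0.028628 = 3.0041
Critical value: z_0.025 = ±1.960
p-value = 0.0027
Decision: reject H₀ at α = 0.05

Answer: z = 3.0041, reject H₀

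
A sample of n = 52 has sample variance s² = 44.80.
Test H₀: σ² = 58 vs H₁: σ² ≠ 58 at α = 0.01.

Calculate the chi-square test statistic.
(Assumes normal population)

Answer: χ² = 39.3931, fail to reject H₀

Derivation:
df = n - 1 = 51
χ² = (n-1)s²/σ₀² = 51×44.80/58 = 39.3931
Critical values: χ²_{0.995,51} = 28.735, χ²_{0.005,51} = 80.747
Rejection region: χ² < 28.735 or χ² > 80.747
Decision: fail to reject H₀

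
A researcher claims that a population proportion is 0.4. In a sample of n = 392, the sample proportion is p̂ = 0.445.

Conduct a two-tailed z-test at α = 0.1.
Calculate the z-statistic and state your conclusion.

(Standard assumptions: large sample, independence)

Answer: z = 1.8186, reject H₀

Derivation:
H₀: p = 0.4, H₁: p ≠ 0.4
Standard error: SE = √(p₀(1-p₀)/n) = √(0.4×0.6/392) = 0.024744
z-statistic: z = (p̂ - p₀)/SE = (0.445 - 0.4)/0.024744 = 1.8186
Critical value: z_0.05 = ±1.645
p-value = 0.0690
Decision: reject H₀ at α = 0.1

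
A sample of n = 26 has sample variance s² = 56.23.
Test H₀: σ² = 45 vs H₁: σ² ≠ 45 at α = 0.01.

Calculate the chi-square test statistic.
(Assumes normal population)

df = n - 1 = 25
χ² = (n-1)s²/σ₀² = 25×56.23/45 = 31.2389
Critical values: χ²_{0.995,25} = 10.520, χ²_{0.005,25} = 46.928
Rejection region: χ² < 10.520 or χ² > 46.928
Decision: fail to reject H₀

Answer: χ² = 31.2389, fail to reject H₀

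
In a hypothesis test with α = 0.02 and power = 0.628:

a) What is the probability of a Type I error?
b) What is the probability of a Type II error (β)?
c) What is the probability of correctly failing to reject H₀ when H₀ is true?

Answer: a) 0.02, b) 0.372, c) 0.98

Derivation:
a) Type I error probability = α = 0.02
b) Power = P(reject H₀ | H₁ true) = 1 - β = 0.628, so Type II error probability = β = 1 - Power = 0.372
c) P(fail to reject H₀ | H₀ true) = 1 - α = 0.98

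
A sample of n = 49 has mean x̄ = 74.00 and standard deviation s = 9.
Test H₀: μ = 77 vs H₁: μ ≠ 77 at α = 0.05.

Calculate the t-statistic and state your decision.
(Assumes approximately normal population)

df = n - 1 = 48
SE = s/√n = 9/√49 = 1.2857
t = (x̄ - μ₀)/SE = (74.00 - 77)/1.2857 = -2.3334
Critical value: t_{0.025,48} = ±2.011
p-value ≈ 0.0239
Decision: reject H₀

Answer: t = -2.3334, reject H₀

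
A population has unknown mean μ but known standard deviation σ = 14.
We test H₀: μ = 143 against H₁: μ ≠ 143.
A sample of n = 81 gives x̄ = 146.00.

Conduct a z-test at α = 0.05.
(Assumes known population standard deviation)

Answer: z = 1.9285, fail to reject H₀

Derivation:
Standard error: SE = σ/√n = 14/√81 = 1.5556
z-statistic: z = (x̄ - μ₀)/SE = (146.00 - 143)/1.5556 = 1.9285
Critical value: ±1.960
p-value = 0.0538
Decision: fail to reject H₀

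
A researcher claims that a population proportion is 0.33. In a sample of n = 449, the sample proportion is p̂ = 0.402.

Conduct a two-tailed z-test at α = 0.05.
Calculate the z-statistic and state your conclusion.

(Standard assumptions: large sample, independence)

Answer: z = 3.2446, reject H₀

Derivation:
H₀: p = 0.33, H₁: p ≠ 0.33
Standard error: SE = √(p₀(1-p₀)/n) = √(0.33×0.67/449) = 0.022191
z-statistic: z = (p̂ - p₀)/SE = (0.402 - 0.33)/0.022191 = 3.2446
Critical value: z_0.025 = ±1.960
p-value = 0.0012
Decision: reject H₀ at α = 0.05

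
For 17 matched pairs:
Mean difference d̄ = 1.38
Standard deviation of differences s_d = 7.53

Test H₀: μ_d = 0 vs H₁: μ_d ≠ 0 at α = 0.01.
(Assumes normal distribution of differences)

Answer: t = 0.7556, fail to reject H₀

Derivation:
df = n - 1 = 16
SE = s_d/√n = 7.53/√17 = 1.8263
t = d̄/SE = 1.38/1.8263 = 0.7556
Critical value: t_{0.005,16} = ±2.921
p-value ≈ 0.4609
Decision: fail to reject H₀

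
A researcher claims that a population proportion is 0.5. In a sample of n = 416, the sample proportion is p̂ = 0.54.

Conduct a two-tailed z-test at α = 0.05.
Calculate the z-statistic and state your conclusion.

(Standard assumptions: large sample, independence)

Answer: z = 1.6317, fail to reject H₀

Derivation:
H₀: p = 0.5, H₁: p ≠ 0.5
Standard error: SE = √(p₀(1-p₀)/n) = √(0.5×0.5/416) = 0.024515
z-statistic: z = (p̂ - p₀)/SE = (0.54 - 0.5)/0.024515 = 1.6317
Critical value: z_0.025 = ±1.960
p-value = 0.1027
Decision: fail to reject H₀ at α = 0.05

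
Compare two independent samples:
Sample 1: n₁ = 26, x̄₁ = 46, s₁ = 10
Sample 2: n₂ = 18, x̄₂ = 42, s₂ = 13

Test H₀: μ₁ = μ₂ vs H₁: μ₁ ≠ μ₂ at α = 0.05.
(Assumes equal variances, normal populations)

Pooled variance: s²_p = [25×10² + 17×13²]/(42) = 127.9286
s_p = 11.3106
SE = s_p×√(1/n₁ + 1/n₂) = 11.3106×√(1/26 + 1/18) = 3.4681
t = (x̄₁ - x̄₂)/SE = (46 - 42)/3.4681 = 1.1534
df = 42, t-critical = ±2.018
Decision: fail to reject H₀

Answer: t = 1.1534, fail to reject H₀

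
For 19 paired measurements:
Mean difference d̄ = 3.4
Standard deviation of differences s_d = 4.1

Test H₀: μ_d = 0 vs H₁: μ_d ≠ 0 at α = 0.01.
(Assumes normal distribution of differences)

Answer: t = 3.6147, reject H₀

Derivation:
df = n - 1 = 18
SE = s_d/√n = 4.1/√19 = 0.9406
t = d̄/SE = 3.4/0.9406 = 3.6147
Critical value: t_{0.005,18} = ±2.878
p-value ≈ 0.0020
Decision: reject H₀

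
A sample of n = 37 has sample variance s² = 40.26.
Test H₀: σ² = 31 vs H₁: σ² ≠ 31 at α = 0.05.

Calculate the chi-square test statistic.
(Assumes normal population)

Answer: χ² = 46.7535, fail to reject H₀

Derivation:
df = n - 1 = 36
χ² = (n-1)s²/σ₀² = 36×40.26/31 = 46.7535
Critical values: χ²_{0.975,36} = 21.336, χ²_{0.025,36} = 54.437
Rejection region: χ² < 21.336 or χ² > 54.437
Decision: fail to reject H₀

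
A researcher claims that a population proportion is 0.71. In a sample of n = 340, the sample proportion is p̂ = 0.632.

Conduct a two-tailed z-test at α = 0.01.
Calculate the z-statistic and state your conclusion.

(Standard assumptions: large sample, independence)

Answer: z = -3.1696, reject H₀

Derivation:
H₀: p = 0.71, H₁: p ≠ 0.71
Standard error: SE = √(p₀(1-p₀)/n) = √(0.71×0.29/340) = 0.024609
z-statistic: z = (p̂ - p₀)/SE = (0.632 - 0.71)/0.024609 = -3.1696
Critical value: z_0.005 = ±2.576
p-value = 0.0015
Decision: reject H₀ at α = 0.01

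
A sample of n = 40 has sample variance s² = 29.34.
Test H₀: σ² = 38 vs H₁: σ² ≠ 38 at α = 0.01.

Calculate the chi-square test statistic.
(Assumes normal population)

Answer: χ² = 30.1121, fail to reject H₀

Derivation:
df = n - 1 = 39
χ² = (n-1)s²/σ₀² = 39×29.34/38 = 30.1121
Critical values: χ²_{0.995,39} = 19.996, χ²_{0.005,39} = 65.476
Rejection region: χ² < 19.996 or χ² > 65.476
Decision: fail to reject H₀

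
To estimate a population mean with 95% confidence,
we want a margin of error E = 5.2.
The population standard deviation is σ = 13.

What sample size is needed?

Answer: n = 25

Derivation:
z_0.025 = 1.960
n = (z×σ/E)² = (1.960×13/5.2)²
n = 24.0100
Round up: n = 25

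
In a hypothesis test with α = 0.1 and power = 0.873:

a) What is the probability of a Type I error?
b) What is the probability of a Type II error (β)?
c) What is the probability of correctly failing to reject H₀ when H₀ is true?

a) Type I error probability = α = 0.1
b) Power = P(reject H₀ | H₁ true) = 1 - β = 0.873, so Type II error probability = β = 1 - Power = 0.127
c) P(fail to reject H₀ | H₀ true) = 1 - α = 0.9

Answer: a) 0.1, b) 0.127, c) 0.9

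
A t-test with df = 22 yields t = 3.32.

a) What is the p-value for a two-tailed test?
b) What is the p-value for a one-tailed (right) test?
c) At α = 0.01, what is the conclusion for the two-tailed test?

Answer: a) 0.0031, b) 0.0016, c) reject H₀

Derivation:
Using t-distribution with df = 22:
a) Two-tailed: p = 2×P(T > 3.32) = 0.0031
b) One-tailed: p = P(T > 3.32) = 0.0016
c) 0.0031 < 0.01, reject H₀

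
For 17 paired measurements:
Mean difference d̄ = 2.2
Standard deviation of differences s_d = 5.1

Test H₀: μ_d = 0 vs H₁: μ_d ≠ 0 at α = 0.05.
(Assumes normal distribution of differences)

df = n - 1 = 16
SE = s_d/√n = 5.1/√17 = 1.2369
t = d̄/SE = 2.2/1.2369 = 1.7786
Critical value: t_{0.025,16} = ±2.120
p-value ≈ 0.0943
Decision: fail to reject H₀

Answer: t = 1.7786, fail to reject H₀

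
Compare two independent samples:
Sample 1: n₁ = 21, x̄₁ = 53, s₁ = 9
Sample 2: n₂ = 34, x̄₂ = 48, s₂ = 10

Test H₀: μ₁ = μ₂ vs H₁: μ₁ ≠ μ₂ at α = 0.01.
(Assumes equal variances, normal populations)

Pooled variance: s²_p = [20×9² + 33×10²]/(53) = 92.8302
s_p = 9.6348
SE = s_p×√(1/n₁ + 1/n₂) = 9.6348×√(1/21 + 1/34) = 2.6741
t = (x̄₁ - x̄₂)/SE = (53 - 48)/2.6741 = 1.8698
df = 53, t-critical = ±2.672
Decision: fail to reject H₀

Answer: t = 1.8698, fail to reject H₀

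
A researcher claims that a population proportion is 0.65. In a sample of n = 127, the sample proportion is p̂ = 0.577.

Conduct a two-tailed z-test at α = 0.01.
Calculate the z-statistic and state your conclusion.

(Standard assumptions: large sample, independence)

Answer: z = -1.7248, fail to reject H₀

Derivation:
H₀: p = 0.65, H₁: p ≠ 0.65
Standard error: SE = √(p₀(1-p₀)/n) = √(0.65×0.35/127) = 0.042324
z-statistic: z = (p̂ - p₀)/SE = (0.577 - 0.65)/0.042324 = -1.7248
Critical value: z_0.005 = ±2.576
p-value = 0.0846
Decision: fail to reject H₀ at α = 0.01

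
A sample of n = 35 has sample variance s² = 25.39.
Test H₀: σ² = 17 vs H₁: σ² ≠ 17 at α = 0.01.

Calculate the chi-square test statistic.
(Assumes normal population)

Answer: χ² = 50.7800, fail to reject H₀

Derivation:
df = n - 1 = 34
χ² = (n-1)s²/σ₀² = 34×25.39/17 = 50.7800
Critical values: χ²_{0.995,34} = 16.501, χ²_{0.005,34} = 58.964
Rejection region: χ² < 16.501 or χ² > 58.964
Decision: fail to reject H₀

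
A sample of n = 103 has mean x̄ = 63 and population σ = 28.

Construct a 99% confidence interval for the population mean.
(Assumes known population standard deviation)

Confidence level: 99%, α = 0.01
z_0.005 = 2.576
SE = σ/√n = 28/√103 = 2.7589
Margin of error = 2.576 × 2.7589 = 7.1069
CI: x̄ ± margin = 63 ± 7.1069
CI: (55.8931, 70.1069)

Answer: (55.8931, 70.1069)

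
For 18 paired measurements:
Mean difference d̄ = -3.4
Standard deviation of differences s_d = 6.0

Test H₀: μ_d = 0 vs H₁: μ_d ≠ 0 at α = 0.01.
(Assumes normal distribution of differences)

df = n - 1 = 17
SE = s_d/√n = 6.0/√18 = 1.4142
t = d̄/SE = -3.4/1.4142 = -2.4042
Critical value: t_{0.005,17} = ±2.898
p-value ≈ 0.0279
Decision: fail to reject H₀

Answer: t = -2.4042, fail to reject H₀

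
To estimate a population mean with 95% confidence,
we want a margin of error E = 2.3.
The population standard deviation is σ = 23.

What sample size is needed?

Answer: n = 385

Derivation:
z_0.025 = 1.960
n = (z×σ/E)² = (1.960×23/2.3)²
n = 384.1600
Round up: n = 385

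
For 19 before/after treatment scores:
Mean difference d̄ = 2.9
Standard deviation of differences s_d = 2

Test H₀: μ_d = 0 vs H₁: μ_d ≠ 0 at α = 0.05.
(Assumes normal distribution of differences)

df = n - 1 = 18
SE = s_d/√n = 2/√19 = 0.4588
t = d̄/SE = 2.9/0.4588 = 6.3208
Critical value: t_{0.025,18} = ±2.101
p-value < 0.0001
Decision: reject H₀

Answer: t = 6.3208, reject H₀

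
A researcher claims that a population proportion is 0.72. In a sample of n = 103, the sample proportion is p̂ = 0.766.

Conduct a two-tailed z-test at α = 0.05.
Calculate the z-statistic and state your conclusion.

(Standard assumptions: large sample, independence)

Answer: z = 1.0398, fail to reject H₀

Derivation:
H₀: p = 0.72, H₁: p ≠ 0.72
Standard error: SE = √(p₀(1-p₀)/n) = √(0.72×0.28/103) = 0.044241
z-statistic: z = (p̂ - p₀)/SE = (0.766 - 0.72)/0.044241 = 1.0398
Critical value: z_0.025 = ±1.960
p-value = 0.2984
Decision: fail to reject H₀ at α = 0.05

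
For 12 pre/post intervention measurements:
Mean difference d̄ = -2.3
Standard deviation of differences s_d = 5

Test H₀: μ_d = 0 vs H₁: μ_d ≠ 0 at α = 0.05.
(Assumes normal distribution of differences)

df = n - 1 = 11
SE = s_d/√n = 5/√12 = 1.4434
t = d̄/SE = -2.3/1.4434 = -1.5935
Critical value: t_{0.025,11} = ±2.201
p-value ≈ 0.1394
Decision: fail to reject H₀

Answer: t = -1.5935, fail to reject H₀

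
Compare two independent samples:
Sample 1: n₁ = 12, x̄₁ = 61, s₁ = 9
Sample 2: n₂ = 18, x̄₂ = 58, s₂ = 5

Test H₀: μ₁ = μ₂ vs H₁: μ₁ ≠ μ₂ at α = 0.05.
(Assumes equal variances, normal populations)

Answer: t = 1.1742, fail to reject H₀

Derivation:
Pooled variance: s²_p = [11×9² + 17×5²]/(28) = 47.0000
s_p = 6.8557
SE = s_p×√(1/n₁ + 1/n₂) = 6.8557×√(1/12 + 1/18) = 2.5550
t = (x̄₁ - x̄₂)/SE = (61 - 58)/2.5550 = 1.1742
df = 28, t-critical = ±2.048
Decision: fail to reject H₀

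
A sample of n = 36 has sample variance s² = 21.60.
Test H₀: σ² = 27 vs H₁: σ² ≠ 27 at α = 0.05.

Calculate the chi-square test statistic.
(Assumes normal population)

Answer: χ² = 28.0000, fail to reject H₀

Derivation:
df = n - 1 = 35
χ² = (n-1)s²/σ₀² = 35×21.60/27 = 28.0000
Critical values: χ²_{0.975,35} = 20.569, χ²_{0.025,35} = 53.203
Rejection region: χ² < 20.569 or χ² > 53.203
Decision: fail to reject H₀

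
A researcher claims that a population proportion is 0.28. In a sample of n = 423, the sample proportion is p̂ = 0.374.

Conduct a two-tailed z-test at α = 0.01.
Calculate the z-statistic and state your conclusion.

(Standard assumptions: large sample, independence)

H₀: p = 0.28, H₁: p ≠ 0.28
Standard error: SE = √(p₀(1-p₀)/n) = √(0.28×0.72/423) = 0.021831
z-statistic: z = (p̂ - p₀)/SE = (0.374 - 0.28)/0.021831 = 4.3058
Critical value: z_0.005 = ±2.576
p-value < 0.0001
Decision: reject H₀ at α = 0.01

Answer: z = 4.3058, reject H₀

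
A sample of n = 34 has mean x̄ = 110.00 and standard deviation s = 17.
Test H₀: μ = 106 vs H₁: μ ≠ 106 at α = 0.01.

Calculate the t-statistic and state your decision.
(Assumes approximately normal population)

df = n - 1 = 33
SE = s/√n = 17/√34 = 2.9155
t = (x̄ - μ₀)/SE = (110.00 - 106)/2.9155 = 1.3720
Critical value: t_{0.005,33} = ±2.733
p-value ≈ 0.1793
Decision: fail to reject H₀

Answer: t = 1.3720, fail to reject H₀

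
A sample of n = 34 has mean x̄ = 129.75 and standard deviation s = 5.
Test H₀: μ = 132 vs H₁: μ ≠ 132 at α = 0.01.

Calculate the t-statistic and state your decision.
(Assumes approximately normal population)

Answer: t = -2.6239, fail to reject H₀

Derivation:
df = n - 1 = 33
SE = s/√n = 5/√34 = 0.8575
t = (x̄ - μ₀)/SE = (129.75 - 132)/0.8575 = -2.6239
Critical value: t_{0.005,33} = ±2.733
p-value ≈ 0.0131
Decision: fail to reject H₀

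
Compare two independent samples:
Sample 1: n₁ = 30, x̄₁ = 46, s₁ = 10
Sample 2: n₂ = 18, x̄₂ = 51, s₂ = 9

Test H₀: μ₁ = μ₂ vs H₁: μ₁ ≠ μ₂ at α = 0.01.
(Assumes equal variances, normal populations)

Pooled variance: s²_p = [29×10² + 17×9²]/(46) = 92.9783
s_p = 9.6425
SE = s_p×√(1/n₁ + 1/n₂) = 9.6425×√(1/30 + 1/18) = 2.8748
t = (x̄₁ - x̄₂)/SE = (46 - 51)/2.8748 = -1.7393
df = 46, t-critical = ±2.687
Decision: fail to reject H₀

Answer: t = -1.7393, fail to reject H₀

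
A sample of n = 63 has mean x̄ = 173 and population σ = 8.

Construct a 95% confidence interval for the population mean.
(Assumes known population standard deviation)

Confidence level: 95%, α = 0.05
z_0.025 = 1.960
SE = σ/√n = 8/√63 = 1.0079
Margin of error = 1.960 × 1.0079 = 1.9755
CI: x̄ ± margin = 173 ± 1.9755
CI: (171.0245, 174.9755)

Answer: (171.0245, 174.9755)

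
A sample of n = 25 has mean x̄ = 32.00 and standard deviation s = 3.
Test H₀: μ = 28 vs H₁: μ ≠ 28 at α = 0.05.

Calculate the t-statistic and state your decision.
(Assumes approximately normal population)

Answer: t = 6.6667, reject H₀

Derivation:
df = n - 1 = 24
SE = s/√n = 3/√25 = 0.6000
t = (x̄ - μ₀)/SE = (32.00 - 28)/0.6000 = 6.6667
Critical value: t_{0.025,24} = ±2.064
p-value < 0.0001
Decision: reject H₀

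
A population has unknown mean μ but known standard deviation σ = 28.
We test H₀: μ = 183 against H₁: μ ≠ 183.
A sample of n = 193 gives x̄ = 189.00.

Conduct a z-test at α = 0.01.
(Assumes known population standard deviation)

Answer: z = 2.9769, reject H₀

Derivation:
Standard error: SE = σ/√n = 28/√193 = 2.0155
z-statistic: z = (x̄ - μ₀)/SE = (189.00 - 183)/2.0155 = 2.9769
Critical value: ±2.576
p-value = 0.0029
Decision: reject H₀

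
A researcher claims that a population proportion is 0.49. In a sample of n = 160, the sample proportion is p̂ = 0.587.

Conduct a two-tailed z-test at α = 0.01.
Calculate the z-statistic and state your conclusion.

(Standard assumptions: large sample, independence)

Answer: z = 2.4544, fail to reject H₀

Derivation:
H₀: p = 0.49, H₁: p ≠ 0.49
Standard error: SE = √(p₀(1-p₀)/n) = √(0.49×0.51/160) = 0.039521
z-statistic: z = (p̂ - p₀)/SE = (0.587 - 0.49)/0.039521 = 2.4544
Critical value: z_0.005 = ±2.576
p-value = 0.0141
Decision: fail to reject H₀ at α = 0.01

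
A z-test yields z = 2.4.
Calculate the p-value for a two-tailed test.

For z = 2.4:
p = 2×P(Z > |2.4|) = 2×(1 - Φ(2.4)) = 0.0164

Answer: p-value ≈ 0.0164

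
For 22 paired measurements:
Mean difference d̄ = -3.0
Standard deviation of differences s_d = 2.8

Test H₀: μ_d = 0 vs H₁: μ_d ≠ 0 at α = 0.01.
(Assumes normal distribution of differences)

df = n - 1 = 21
SE = s_d/√n = 2.8/√22 = 0.5970
t = d̄/SE = -3.0/0.5970 = -5.0251
Critical value: t_{0.005,21} = ±2.831
p-value ≈ 0.0001
Decision: reject H₀

Answer: t = -5.0251, reject H₀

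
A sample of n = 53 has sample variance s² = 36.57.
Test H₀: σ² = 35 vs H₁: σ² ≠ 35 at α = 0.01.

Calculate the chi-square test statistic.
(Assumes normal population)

Answer: χ² = 54.3326, fail to reject H₀

Derivation:
df = n - 1 = 52
χ² = (n-1)s²/σ₀² = 52×36.57/35 = 54.3326
Critical values: χ²_{0.995,52} = 29.481, χ²_{0.005,52} = 82.001
Rejection region: χ² < 29.481 or χ² > 82.001
Decision: fail to reject H₀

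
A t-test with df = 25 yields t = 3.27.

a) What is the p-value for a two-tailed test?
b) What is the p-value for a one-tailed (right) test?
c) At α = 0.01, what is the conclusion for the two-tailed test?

Using t-distribution with df = 25:
a) Two-tailed: p = 2×P(T > 3.27) = 0.0031
b) One-tailed: p = P(T > 3.27) = 0.0016
c) 0.0031 < 0.01, reject H₀

Answer: a) 0.0031, b) 0.0016, c) reject H₀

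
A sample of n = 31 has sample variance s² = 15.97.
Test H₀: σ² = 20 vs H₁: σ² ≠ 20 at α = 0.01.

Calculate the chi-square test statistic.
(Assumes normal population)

df = n - 1 = 30
χ² = (n-1)s²/σ₀² = 30×15.97/20 = 23.9550
Critical values: χ²_{0.995,30} = 13.787, χ²_{0.005,30} = 53.672
Rejection region: χ² < 13.787 or χ² > 53.672
Decision: fail to reject H₀

Answer: χ² = 23.9550, fail to reject H₀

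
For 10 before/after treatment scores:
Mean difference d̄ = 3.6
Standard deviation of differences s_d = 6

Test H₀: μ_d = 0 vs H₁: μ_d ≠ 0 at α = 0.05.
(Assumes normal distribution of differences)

df = n - 1 = 9
SE = s_d/√n = 6/√10 = 1.8974
t = d̄/SE = 3.6/1.8974 = 1.8973
Critical value: t_{0.025,9} = ±2.262
p-value ≈ 0.0903
Decision: fail to reject H₀

Answer: t = 1.8973, fail to reject H₀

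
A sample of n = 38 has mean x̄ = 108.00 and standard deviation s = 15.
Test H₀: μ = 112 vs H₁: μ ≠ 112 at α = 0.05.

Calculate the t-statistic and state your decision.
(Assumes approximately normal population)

Answer: t = -1.6439, fail to reject H₀

Derivation:
df = n - 1 = 37
SE = s/√n = 15/√38 = 2.4333
t = (x̄ - μ₀)/SE = (108.00 - 112)/2.4333 = -1.6439
Critical value: t_{0.025,37} = ±2.026
p-value ≈ 0.1087
Decision: fail to reject H₀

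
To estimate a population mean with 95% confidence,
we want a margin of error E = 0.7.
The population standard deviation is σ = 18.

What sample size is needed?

Answer: n = 2541

Derivation:
z_0.025 = 1.960
n = (z×σ/E)² = (1.960×18/0.7)²
n = 2540.1600
Round up: n = 2541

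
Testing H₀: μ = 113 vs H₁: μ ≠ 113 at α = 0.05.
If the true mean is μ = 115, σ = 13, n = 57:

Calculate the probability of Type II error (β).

SE = σ/√n = 13/√57 = 1.7219
Critical values: μ₀ ± z_0.025×SE = 113 ± 1.960×1.7219
Acceptance region: (109.6251, 116.3749)
Under H₁ (μ = 115): z_high = (116.3749 - 115)/1.7219 = 0.7985, z_low = (109.6251 - 115)/1.7219 = -3.1215
β = P(not reject | H₁) = Φ(0.7985) - Φ(-3.1215) ≈ 0.7868

Answer: β ≈ 0.7868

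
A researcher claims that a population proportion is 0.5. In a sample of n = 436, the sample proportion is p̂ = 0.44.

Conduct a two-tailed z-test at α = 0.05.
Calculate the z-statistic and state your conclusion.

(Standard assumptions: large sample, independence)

H₀: p = 0.5, H₁: p ≠ 0.5
Standard error: SE = √(p₀(1-p₀)/n) = √(0.5×0.5/436) = 0.023946
z-statistic: z = (p̂ - p₀)/SE = (0.44 - 0.5)/0.023946 = -2.5056
Critical value: z_0.025 = ±1.960
p-value = 0.0122
Decision: reject H₀ at α = 0.05

Answer: z = -2.5056, reject H₀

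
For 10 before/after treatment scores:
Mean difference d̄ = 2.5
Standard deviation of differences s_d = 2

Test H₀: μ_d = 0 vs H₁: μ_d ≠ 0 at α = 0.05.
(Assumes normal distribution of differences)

df = n - 1 = 9
SE = s_d/√n = 2/√10 = 0.6325
t = d̄/SE = 2.5/0.6325 = 3.9526
Critical value: t_{0.025,9} = ±2.262
p-value ≈ 0.0033
Decision: reject H₀

Answer: t = 3.9526, reject H₀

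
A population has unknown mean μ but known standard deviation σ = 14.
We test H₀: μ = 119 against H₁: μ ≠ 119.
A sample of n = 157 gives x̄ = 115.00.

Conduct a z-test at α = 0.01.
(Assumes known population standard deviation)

Standard error: SE = σ/√n = 14/√157 = 1.1173
z-statistic: z = (x̄ - μ₀)/SE = (115.00 - 119)/1.1173 = -3.5801
Critical value: ±2.576
p-value = 0.0003
Decision: reject H₀

Answer: z = -3.5801, reject H₀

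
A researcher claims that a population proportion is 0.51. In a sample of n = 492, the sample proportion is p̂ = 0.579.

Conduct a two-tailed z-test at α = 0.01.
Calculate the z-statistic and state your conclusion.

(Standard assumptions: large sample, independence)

Answer: z = 3.0616, reject H₀

Derivation:
H₀: p = 0.51, H₁: p ≠ 0.51
Standard error: SE = √(p₀(1-p₀)/n) = √(0.51×0.49/492) = 0.022537
z-statistic: z = (p̂ - p₀)/SE = (0.579 - 0.51)/0.022537 = 3.0616
Critical value: z_0.005 = ±2.576
p-value = 0.0022
Decision: reject H₀ at α = 0.01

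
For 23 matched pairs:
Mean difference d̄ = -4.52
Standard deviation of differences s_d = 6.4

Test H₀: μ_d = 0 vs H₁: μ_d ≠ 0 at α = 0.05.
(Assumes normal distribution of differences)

df = n - 1 = 22
SE = s_d/√n = 6.4/√23 = 1.3345
t = d̄/SE = -4.52/1.3345 = -3.3870
Critical value: t_{0.025,22} = ±2.074
p-value ≈ 0.0027
Decision: reject H₀

Answer: t = -3.3870, reject H₀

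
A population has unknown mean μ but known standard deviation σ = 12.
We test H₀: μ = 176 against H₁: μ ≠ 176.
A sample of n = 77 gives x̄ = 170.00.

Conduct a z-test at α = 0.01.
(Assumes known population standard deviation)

Standard error: SE = σ/√n = 12/√77 = 1.3675
z-statistic: z = (x̄ - μ₀)/SE = (170.00 - 176)/1.3675 = -4.3876
Critical value: ±2.576
p-value < 0.0001
Decision: reject H₀

Answer: z = -4.3876, reject H₀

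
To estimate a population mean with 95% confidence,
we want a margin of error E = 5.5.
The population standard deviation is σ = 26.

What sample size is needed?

Answer: n = 86

Derivation:
z_0.025 = 1.960
n = (z×σ/E)² = (1.960×26/5.5)²
n = 85.8486
Round up: n = 86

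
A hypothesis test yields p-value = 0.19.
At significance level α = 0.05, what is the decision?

Compare p-value to α:
0.19 ≥ 0.05
Decision: fail to reject H₀

Answer: fail to reject H₀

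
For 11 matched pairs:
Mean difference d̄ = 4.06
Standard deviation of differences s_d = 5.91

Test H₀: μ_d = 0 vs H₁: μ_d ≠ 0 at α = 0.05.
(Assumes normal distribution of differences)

Answer: t = 2.2785, reject H₀

Derivation:
df = n - 1 = 10
SE = s_d/√n = 5.91/√11 = 1.7819
t = d̄/SE = 4.06/1.7819 = 2.2785
Critical value: t_{0.025,10} = ±2.228
p-value ≈ 0.0459
Decision: reject H₀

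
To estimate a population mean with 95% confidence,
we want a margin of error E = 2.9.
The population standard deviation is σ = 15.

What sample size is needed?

Answer: n = 103

Derivation:
z_0.025 = 1.960
n = (z×σ/E)² = (1.960×15/2.9)²
n = 102.7776
Round up: n = 103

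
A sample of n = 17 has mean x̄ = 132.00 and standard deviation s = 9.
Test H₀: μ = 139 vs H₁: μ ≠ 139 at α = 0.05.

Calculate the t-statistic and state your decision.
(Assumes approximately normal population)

df = n - 1 = 16
SE = s/√n = 9/√17 = 2.1828
t = (x̄ - μ₀)/SE = (132.00 - 139)/2.1828 = -3.2069
Critical value: t_{0.025,16} = ±2.120
p-value ≈ 0.0055
Decision: reject H₀

Answer: t = -3.2069, reject H₀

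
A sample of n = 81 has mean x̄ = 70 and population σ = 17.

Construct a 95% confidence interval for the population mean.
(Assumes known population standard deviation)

Confidence level: 95%, α = 0.05
z_0.025 = 1.960
SE = σ/√n = 17/√81 = 1.8889
Margin of error = 1.960 × 1.8889 = 3.7022
CI: x̄ ± margin = 70 ± 3.7022
CI: (66.2978, 73.7022)

Answer: (66.2978, 73.7022)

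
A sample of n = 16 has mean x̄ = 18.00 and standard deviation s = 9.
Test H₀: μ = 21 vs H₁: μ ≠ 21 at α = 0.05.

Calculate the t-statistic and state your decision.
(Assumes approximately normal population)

df = n - 1 = 15
SE = s/√n = 9/√16 = 2.2500
t = (x̄ - μ₀)/SE = (18.00 - 21)/2.2500 = -1.3333
Critical value: t_{0.025,15} = ±2.131
p-value ≈ 0.2023
Decision: fail to reject H₀

Answer: t = -1.3333, fail to reject H₀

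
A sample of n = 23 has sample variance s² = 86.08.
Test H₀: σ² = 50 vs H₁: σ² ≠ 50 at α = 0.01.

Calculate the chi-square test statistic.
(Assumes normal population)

Answer: χ² = 37.8752, fail to reject H₀

Derivation:
df = n - 1 = 22
χ² = (n-1)s²/σ₀² = 22×86.08/50 = 37.8752
Critical values: χ²_{0.995,22} = 8.643, χ²_{0.005,22} = 42.796
Rejection region: χ² < 8.643 or χ² > 42.796
Decision: fail to reject H₀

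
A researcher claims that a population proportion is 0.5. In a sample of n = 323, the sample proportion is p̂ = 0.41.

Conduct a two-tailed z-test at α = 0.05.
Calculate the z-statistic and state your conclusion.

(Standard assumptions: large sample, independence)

Answer: z = -3.2350, reject H₀

Derivation:
H₀: p = 0.5, H₁: p ≠ 0.5
Standard error: SE = √(p₀(1-p₀)/n) = √(0.5×0.5/323) = 0.027821
z-statistic: z = (p̂ - p₀)/SE = (0.41 - 0.5)/0.027821 = -3.2350
Critical value: z_0.025 = ±1.960
p-value = 0.0012
Decision: reject H₀ at α = 0.05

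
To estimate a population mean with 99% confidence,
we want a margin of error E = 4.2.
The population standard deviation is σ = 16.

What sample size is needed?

Answer: n = 97

Derivation:
z_0.005 = 2.576
n = (z×σ/E)² = (2.576×16/4.2)²
n = 96.3015
Round up: n = 97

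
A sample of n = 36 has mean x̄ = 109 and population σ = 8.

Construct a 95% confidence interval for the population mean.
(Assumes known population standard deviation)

Answer: (106.3867, 111.6133)

Derivation:
Confidence level: 95%, α = 0.05
z_0.025 = 1.960
SE = σ/√n = 8/√36 = 1.3333
Margin of error = 1.960 × 1.3333 = 2.6133
CI: x̄ ± margin = 109 ± 2.6133
CI: (106.3867, 111.6133)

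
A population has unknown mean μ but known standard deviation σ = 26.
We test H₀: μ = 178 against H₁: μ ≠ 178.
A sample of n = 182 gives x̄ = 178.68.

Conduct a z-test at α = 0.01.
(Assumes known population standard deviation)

Answer: z = 0.3528, fail to reject H₀

Derivation:
Standard error: SE = σ/√n = 26/√182 = 1.9272
z-statistic: z = (x̄ - μ₀)/SE = (178.68 - 178)/1.9272 = 0.3528
Critical value: ±2.576
p-value = 0.7242
Decision: fail to reject H₀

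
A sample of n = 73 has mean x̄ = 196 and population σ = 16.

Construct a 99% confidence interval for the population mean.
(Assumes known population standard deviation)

Confidence level: 99%, α = 0.01
z_0.005 = 2.576
SE = σ/√n = 16/√73 = 1.8727
Margin of error = 2.576 × 1.8727 = 4.8241
CI: x̄ ± margin = 196 ± 4.8241
CI: (191.1759, 200.8241)

Answer: (191.1759, 200.8241)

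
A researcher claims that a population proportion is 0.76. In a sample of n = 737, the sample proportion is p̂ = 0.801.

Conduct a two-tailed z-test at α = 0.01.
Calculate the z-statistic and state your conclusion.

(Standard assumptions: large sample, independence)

Answer: z = 2.6062, reject H₀

Derivation:
H₀: p = 0.76, H₁: p ≠ 0.76
Standard error: SE = √(p₀(1-p₀)/n) = √(0.76×0.24/737) = 0.015732
z-statistic: z = (p̂ - p₀)/SE = (0.801 - 0.76)/0.015732 = 2.6062
Critical value: z_0.005 = ±2.576
p-value = 0.0092
Decision: reject H₀ at α = 0.01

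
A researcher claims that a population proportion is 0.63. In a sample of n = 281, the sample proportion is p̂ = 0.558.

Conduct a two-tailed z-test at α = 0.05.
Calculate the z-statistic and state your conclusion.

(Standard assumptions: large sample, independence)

Answer: z = -2.4998, reject H₀

Derivation:
H₀: p = 0.63, H₁: p ≠ 0.63
Standard error: SE = √(p₀(1-p₀)/n) = √(0.63×0.37/281) = 0.028802
z-statistic: z = (p̂ - p₀)/SE = (0.558 - 0.63)/0.028802 = -2.4998
Critical value: z_0.025 = ±1.960
p-value = 0.0124
Decision: reject H₀ at α = 0.05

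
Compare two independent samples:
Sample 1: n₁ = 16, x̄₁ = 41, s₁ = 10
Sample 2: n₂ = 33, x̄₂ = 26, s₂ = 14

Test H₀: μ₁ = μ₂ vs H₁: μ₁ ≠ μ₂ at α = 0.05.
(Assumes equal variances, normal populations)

Pooled variance: s²_p = [15×10² + 32×14²]/(47) = 165.3617
s_p = 12.8593
SE = s_p×√(1/n₁ + 1/n₂) = 12.8593×√(1/16 + 1/33) = 3.9174
t = (x̄₁ - x̄₂)/SE = (41 - 26)/3.9174 = 3.8291
df = 47, t-critical = ±2.012
Decision: reject H₀

Answer: t = 3.8291, reject H₀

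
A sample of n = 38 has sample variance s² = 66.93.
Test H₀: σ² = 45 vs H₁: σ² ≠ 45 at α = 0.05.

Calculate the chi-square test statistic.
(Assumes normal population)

df = n - 1 = 37
χ² = (n-1)s²/σ₀² = 37×66.93/45 = 55.0313
Critical values: χ²_{0.975,37} = 22.106, χ²_{0.025,37} = 55.668
Rejection region: χ² < 22.106 or χ² > 55.668
Decision: fail to reject H₀

Answer: χ² = 55.0313, fail to reject H₀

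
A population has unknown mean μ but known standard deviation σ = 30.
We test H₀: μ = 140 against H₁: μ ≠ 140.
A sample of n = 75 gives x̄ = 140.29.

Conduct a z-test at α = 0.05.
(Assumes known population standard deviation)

Standard error: SE = σ/√n = 30/√75 = 3.4641
z-statistic: z = (x̄ - μ₀)/SE = (140.29 - 140)/3.4641 = 0.0837
Critical value: ±1.960
p-value = 0.9333
Decision: fail to reject H₀

Answer: z = 0.0837, fail to reject H₀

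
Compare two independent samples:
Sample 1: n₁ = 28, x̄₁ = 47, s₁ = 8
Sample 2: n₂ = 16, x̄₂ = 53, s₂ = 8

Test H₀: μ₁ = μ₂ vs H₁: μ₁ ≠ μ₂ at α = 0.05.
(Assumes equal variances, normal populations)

Pooled variance: s²_p = [27×8² + 15×8²]/(42) = 64.0000
s_p = 8.0000
SE = s_p×√(1/n₁ + 1/n₂) = 8.0000×√(1/28 + 1/16) = 2.5071
t = (x̄₁ - x̄₂)/SE = (47 - 53)/2.5071 = -2.3932
df = 42, t-critical = ±2.018
Decision: reject H₀

Answer: t = -2.3932, reject H₀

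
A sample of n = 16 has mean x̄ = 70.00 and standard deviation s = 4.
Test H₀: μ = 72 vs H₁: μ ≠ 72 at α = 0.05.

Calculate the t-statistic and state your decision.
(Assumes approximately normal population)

df = n - 1 = 15
SE = s/√n = 4/√16 = 1.0000
t = (x̄ - μ₀)/SE = (70.00 - 72)/1.0000 = -2.0000
Critical value: t_{0.025,15} = ±2.131
p-value ≈ 0.0639
Decision: fail to reject H₀

Answer: t = -2.0000, fail to reject H₀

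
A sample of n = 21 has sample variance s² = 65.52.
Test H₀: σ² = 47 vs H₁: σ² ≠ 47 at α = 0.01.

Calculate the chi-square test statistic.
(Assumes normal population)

Answer: χ² = 27.8809, fail to reject H₀

Derivation:
df = n - 1 = 20
χ² = (n-1)s²/σ₀² = 20×65.52/47 = 27.8809
Critical values: χ²_{0.995,20} = 7.434, χ²_{0.005,20} = 39.997
Rejection region: χ² < 7.434 or χ² > 39.997
Decision: fail to reject H₀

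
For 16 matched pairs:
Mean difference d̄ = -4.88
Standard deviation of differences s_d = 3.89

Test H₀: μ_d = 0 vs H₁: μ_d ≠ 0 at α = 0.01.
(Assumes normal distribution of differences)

Answer: t = -5.0180, reject H₀

Derivation:
df = n - 1 = 15
SE = s_d/√n = 3.89/√16 = 0.9725
t = d̄/SE = -4.88/0.9725 = -5.0180
Critical value: t_{0.005,15} = ±2.947
p-value ≈ 0.0002
Decision: reject H₀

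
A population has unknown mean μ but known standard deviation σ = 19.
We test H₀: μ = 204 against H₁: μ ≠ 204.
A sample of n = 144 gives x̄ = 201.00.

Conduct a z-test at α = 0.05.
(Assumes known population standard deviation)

Standard error: SE = σ/√n = 19/√144 = 1.5833
z-statistic: z = (x̄ - μ₀)/SE = (201.00 - 204)/1.5833 = -1.8948
Critical value: ±1.960
p-value = 0.0581
Decision: fail to reject H₀

Answer: z = -1.8948, fail to reject H₀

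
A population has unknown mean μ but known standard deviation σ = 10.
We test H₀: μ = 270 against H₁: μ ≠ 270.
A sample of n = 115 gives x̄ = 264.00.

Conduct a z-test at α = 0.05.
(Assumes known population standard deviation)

Answer: z = -6.4343, reject H₀

Derivation:
Standard error: SE = σ/√n = 10/√115 = 0.9325
z-statistic: z = (x̄ - μ₀)/SE = (264.00 - 270)/0.9325 = -6.4343
Critical value: ±1.960
p-value < 0.0001
Decision: reject H₀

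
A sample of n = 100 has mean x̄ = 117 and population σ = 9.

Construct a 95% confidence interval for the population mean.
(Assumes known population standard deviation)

Confidence level: 95%, α = 0.05
z_0.025 = 1.960
SE = σ/√n = 9/√100 = 0.9000
Margin of error = 1.960 × 0.9000 = 1.7640
CI: x̄ ± margin = 117 ± 1.7640
CI: (115.2360, 118.7640)

Answer: (115.2360, 118.7640)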